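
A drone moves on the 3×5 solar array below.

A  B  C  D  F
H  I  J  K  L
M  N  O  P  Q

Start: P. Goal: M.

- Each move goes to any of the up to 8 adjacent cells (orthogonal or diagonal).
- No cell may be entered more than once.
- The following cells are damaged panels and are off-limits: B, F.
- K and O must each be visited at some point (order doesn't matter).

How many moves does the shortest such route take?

4

Any route passes through K and O in some order between P and M. Summing Chebyshev distances along each leg and taking the cheapest ordering (P → K → O → M) gives a lower bound of 1 + 1 + 2 = 4 moves.
A route of 4 moves achieves this: P → K → O → I → M.
Since 4 matches the lower bound, it is optimal.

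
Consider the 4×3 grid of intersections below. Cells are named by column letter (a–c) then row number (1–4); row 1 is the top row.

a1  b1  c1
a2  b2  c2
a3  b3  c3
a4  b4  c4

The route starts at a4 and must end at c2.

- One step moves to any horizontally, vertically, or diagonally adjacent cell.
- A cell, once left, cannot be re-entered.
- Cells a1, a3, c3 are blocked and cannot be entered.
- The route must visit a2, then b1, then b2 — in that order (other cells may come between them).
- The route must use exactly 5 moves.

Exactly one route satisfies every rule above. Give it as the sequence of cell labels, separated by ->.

a4 -> b3 -> a2 -> b1 -> b2 -> c2

The waypoints must appear in the order a2, b1, b2, with no cell reused.
Route from a4: up-right to b3, up-left to a2, up-right to b1, down to b2, right to c2 — 5 moves in all.
Check: order respected (a2 at step 2, b1 at step 3, b2 at step 4); 5 moves as required.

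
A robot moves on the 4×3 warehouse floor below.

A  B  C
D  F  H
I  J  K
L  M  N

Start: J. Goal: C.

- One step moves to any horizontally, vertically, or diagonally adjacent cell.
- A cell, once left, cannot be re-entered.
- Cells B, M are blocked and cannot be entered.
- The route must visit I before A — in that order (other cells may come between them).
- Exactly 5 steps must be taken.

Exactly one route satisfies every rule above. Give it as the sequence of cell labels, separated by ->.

J -> I -> D -> A -> F -> C

The waypoints must appear in the order I, A, with no cell reused.
Route from J: left 1 to I, up 2 to A, down-right 1 to F, up-right 1 to C — 5 moves in all.
Check: order respected (I at step 1, A at step 3); 5 moves as required.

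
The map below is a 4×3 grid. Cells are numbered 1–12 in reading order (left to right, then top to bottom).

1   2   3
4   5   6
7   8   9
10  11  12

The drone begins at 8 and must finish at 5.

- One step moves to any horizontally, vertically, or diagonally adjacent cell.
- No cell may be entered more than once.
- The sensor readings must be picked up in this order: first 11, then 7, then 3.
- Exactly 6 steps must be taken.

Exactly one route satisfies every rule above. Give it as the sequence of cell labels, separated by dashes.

8 - 11 - 7 - 4 - 2 - 3 - 5

The waypoints must appear in the order 11, 7, 3, with no cell reused.
Route from 8: down to 11, up-left to 7, up to 4, up-right to 2, right to 3, down-left to 5 — 6 moves in all.
Check: order respected (11 at step 1, 7 at step 2, 3 at step 5); 6 moves as required.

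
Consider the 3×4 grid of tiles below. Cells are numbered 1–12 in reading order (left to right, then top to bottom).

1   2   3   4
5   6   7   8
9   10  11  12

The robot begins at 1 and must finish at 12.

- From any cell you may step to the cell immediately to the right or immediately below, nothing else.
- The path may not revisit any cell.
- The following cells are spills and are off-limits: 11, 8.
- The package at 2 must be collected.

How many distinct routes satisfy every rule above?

0

A right/down-only route from 1 to 12 makes exactly 2 down-moves and 3 right-moves in some order.
With no other constraints that would be C(5,2) = 10 routes.
Split at 2 and multiply the segment counts (each segment already excludes blocked cells): 1→2: 1; 2→12: 0; product = 0.
No route satisfies every constraint, so the count is 0.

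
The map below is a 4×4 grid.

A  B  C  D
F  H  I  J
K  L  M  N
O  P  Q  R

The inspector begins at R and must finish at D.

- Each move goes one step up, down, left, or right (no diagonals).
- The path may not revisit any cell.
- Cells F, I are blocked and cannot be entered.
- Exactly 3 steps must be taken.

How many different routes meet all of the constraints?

Need simple routes of exactly 3 moves from R to D (Manhattan distance 3, so 0 moves are spent on a detour and 0 undoing it).
Enumerating: R N J D.
That gives 1 route.

1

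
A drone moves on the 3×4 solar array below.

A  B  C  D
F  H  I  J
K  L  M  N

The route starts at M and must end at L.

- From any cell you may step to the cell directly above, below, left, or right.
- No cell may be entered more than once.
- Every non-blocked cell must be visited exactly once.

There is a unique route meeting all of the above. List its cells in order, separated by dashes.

Need to visit all 12 open cells exactly once, starting at M and ending at L.
Route from M: right 1 to N, up 2 to D, left 1 to C, down 1 to I, left 1 to H, up 1 to B, left 1 to A, down 2 to K, right 1 to L — 11 moves in all.
Check: all 12 open cells covered.

M - N - J - D - C - I - H - B - A - F - K - L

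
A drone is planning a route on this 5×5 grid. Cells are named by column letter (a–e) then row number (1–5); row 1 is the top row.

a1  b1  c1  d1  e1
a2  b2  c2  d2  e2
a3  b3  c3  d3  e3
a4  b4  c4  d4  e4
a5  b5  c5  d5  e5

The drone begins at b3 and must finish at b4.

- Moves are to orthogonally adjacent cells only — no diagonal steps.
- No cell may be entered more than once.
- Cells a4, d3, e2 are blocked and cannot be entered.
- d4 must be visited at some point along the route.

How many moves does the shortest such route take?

Any route passes through d4 somewhere between b3 and b4. Summing Manhattan distances along the two legs (b3 → d4 → b4) gives a lower bound of 3 + 2 = 5 moves.
The shortest route satisfying every rule uses 7 moves: b3 → c3 → c4 → d4 → d5 → c5 → b5 → b4.
The bound of 5 isn't tight here; checking systematically, no route of length 5 through 6 satisfies every constraint, so 7 is the minimum.

7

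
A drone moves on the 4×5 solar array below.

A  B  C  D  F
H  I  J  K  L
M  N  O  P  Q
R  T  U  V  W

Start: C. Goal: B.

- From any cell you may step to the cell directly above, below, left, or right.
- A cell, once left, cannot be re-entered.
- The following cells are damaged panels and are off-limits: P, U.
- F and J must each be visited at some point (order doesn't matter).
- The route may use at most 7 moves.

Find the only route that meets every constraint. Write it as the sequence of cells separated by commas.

C, D, F, L, K, J, I, B

The budget equals the shortest possible length, so every move has to be on a shortest route through the required cells.
Route from C: 2× right (reaching F), down to L, 3× left (reaching I), up to B — 7 moves in all.
Check: all required cells visited; 7 ≤ 7 moves.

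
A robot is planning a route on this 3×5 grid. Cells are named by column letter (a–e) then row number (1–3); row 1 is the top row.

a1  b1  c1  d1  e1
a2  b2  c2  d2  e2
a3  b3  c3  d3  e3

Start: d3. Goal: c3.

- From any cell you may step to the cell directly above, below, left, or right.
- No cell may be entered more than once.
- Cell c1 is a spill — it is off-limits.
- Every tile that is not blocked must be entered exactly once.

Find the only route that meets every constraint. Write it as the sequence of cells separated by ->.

d3 -> e3 -> e2 -> e1 -> d1 -> d2 -> c2 -> b2 -> b1 -> a1 -> a2 -> a3 -> b3 -> c3

Need to visit all 14 open cells exactly once, starting at d3 and ending at c3.
Route from d3: right 1 to e3, up 2 to e1, left 1 to d1, down 1 to d2, left 2 to b2, up 1 to b1, left 1 to a1, down 2 to a3, right 2 to c3 — 13 moves in all.
Check: all 14 open cells covered.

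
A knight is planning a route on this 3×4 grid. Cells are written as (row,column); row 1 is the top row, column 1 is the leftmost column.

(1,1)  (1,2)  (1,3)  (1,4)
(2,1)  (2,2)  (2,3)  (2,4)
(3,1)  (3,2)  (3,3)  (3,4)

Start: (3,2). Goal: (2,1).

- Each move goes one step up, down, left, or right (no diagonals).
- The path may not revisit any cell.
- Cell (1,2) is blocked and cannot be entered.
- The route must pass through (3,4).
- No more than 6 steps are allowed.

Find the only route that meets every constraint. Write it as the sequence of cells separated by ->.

(3,2) -> (3,3) -> (3,4) -> (2,4) -> (2,3) -> (2,2) -> (2,1)

The budget equals the shortest possible length, so every move has to be on a shortest route through the required cells.
Route from (3,2): 2× right (reaching (3,4)), up to (2,4), 3× left (reaching (2,1)) — 6 moves in all.
Check: all required cells visited; 6 ≤ 6 moves.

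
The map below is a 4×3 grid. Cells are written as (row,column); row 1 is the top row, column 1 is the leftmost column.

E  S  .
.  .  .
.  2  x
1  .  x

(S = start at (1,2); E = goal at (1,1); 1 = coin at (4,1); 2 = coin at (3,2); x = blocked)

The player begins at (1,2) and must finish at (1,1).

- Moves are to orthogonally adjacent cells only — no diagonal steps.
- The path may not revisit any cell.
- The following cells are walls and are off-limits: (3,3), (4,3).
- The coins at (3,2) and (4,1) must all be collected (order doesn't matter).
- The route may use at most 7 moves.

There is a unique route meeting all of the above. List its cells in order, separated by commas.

(1,2), (2,2), (3,2), (4,2), (4,1), (3,1), (2,1), (1,1)

The 7-move cap with required stops at (3,2), (4,1) leaves no slack for detours.
Route from (1,2): 3× down (reaching (4,2)), left to (4,1), 3× up (reaching (1,1)) — 7 moves in all.
Check: all required cells visited; 7 ≤ 7 moves.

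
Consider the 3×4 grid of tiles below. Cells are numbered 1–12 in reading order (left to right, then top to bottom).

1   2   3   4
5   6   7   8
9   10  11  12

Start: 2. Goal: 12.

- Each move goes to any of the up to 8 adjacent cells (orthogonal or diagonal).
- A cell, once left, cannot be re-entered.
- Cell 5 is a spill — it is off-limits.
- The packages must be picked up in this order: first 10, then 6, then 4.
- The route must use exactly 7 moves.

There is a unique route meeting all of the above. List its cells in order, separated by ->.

2 -> 7 -> 10 -> 6 -> 3 -> 4 -> 8 -> 12

The waypoints must appear in the order 10, 6, 4, with no cell reused.
Route from 2: down-right to 7, down-left to 10, up to 6, up-right to 3, right to 4, 2× down (reaching 12) — 7 moves in all.
Check: order respected (10 at step 2, 6 at step 3, 4 at step 5); 7 moves as required.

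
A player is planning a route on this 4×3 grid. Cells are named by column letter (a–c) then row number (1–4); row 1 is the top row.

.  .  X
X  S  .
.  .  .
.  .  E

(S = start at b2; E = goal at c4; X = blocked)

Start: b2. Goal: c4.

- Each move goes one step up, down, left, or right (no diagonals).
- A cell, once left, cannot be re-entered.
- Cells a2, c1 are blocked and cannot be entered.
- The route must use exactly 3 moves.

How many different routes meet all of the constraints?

Need simple routes of exactly 3 moves from b2 to c4 (Manhattan distance 3, so 0 moves are spent on a detour and 0 undoing it).
Enumerating: b2 b3 b4 c4 | b2 b3 c3 c4 | b2 c2 c3 c4.
That gives 3 routes.

3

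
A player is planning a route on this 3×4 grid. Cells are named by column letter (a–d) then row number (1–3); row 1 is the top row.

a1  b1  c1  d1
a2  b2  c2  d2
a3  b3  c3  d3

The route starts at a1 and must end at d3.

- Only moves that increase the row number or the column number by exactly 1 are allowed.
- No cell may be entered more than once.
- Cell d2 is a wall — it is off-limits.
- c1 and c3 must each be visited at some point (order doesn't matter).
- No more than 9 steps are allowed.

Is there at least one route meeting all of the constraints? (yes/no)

One route that works: a1 → b1 → c1 → c2 → c3 → d3.

yes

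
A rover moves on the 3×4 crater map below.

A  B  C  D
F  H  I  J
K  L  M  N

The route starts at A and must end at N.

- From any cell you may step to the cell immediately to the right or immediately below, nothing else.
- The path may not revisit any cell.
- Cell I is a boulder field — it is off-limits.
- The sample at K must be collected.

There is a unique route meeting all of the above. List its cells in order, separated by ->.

Moves only go right or down, so the column and row indices never decrease.
Route from A: 2× down (reaching K), 3× right (reaching N) — 5 moves in all.
Check: all required cells visited.

A -> F -> K -> L -> M -> N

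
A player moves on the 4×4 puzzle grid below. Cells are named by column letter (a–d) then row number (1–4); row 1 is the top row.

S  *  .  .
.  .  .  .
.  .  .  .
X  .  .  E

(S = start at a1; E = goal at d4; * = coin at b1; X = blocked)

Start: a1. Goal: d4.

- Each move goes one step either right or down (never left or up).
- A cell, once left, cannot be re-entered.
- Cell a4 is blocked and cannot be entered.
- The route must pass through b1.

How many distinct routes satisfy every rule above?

A right/down-only route from a1 to d4 makes exactly 3 down-moves and 3 right-moves in some order.
With no other constraints that would be C(6,3) = 20 routes.
Split at b1 and multiply the segment counts (each segment already excludes blocked cells): a1→b1: 1; b1→d4: 10; product = 10.
That gives 10 routes.

10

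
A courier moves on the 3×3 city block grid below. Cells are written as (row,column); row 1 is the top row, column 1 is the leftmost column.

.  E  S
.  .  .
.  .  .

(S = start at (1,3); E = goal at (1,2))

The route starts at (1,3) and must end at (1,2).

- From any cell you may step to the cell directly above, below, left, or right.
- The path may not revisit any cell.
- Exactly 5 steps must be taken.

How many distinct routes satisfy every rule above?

2

Need simple routes of exactly 5 moves from (1,3) to (1,2) (Manhattan distance 1, so 2 moves are spent on a detour and 2 undoing it).
Enumerating: (1,3) (2,3) (3,3) (3,2) (2,2) (1,2) | (1,3) (2,3) (2,2) (2,1) (1,1) (1,2).
That gives 2 routes.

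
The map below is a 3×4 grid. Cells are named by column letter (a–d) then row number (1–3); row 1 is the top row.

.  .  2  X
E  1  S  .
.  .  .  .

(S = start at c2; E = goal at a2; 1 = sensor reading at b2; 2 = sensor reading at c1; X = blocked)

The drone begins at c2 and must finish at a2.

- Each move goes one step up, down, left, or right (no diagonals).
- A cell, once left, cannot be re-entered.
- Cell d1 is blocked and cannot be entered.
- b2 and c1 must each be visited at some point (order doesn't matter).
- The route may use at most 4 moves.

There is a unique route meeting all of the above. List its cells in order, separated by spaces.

The budget equals the shortest possible length, so every move has to be on a shortest route through the required cells.
Route from c2: up to c1, left to b1, down to b2, left to a2 — 4 moves in all.
Check: all required cells visited; 4 ≤ 4 moves.

c2 c1 b1 b2 a2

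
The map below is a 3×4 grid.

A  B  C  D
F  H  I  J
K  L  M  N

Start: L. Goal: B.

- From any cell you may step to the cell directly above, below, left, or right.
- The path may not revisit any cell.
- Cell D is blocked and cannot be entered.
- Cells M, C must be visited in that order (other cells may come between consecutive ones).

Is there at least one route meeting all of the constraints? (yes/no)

yes

One route that works: L → M → I → C → B.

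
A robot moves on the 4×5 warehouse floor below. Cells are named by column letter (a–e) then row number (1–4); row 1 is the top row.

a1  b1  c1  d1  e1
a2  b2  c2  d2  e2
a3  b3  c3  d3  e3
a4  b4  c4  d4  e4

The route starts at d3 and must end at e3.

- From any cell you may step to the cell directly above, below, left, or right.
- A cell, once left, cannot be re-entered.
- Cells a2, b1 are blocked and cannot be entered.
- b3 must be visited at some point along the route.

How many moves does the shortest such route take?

Any route passes through b3 somewhere between d3 and e3. Summing Manhattan distances along the two legs (d3 → b3 → e3) gives a lower bound of 2 + 3 = 5 moves.
The shortest route satisfying every rule uses 7 moves: d3 → c3 → b3 → b2 → c2 → d2 → e2 → e3.
The bound of 5 isn't tight here; checking systematically, no route of length 5 through 6 satisfies every constraint, so 7 is the minimum.

7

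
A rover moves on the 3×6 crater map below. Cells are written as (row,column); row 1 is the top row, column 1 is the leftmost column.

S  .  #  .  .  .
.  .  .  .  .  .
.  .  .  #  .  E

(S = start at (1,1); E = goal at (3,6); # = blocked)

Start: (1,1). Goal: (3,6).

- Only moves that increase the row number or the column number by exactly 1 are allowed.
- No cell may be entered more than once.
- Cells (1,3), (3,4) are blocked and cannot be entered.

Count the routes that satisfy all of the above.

4

A right/down-only route from (1,1) to (3,6) makes exactly 2 down-moves and 5 right-moves in some order.
With no other constraints that would be C(7,2) = 21 routes.
Subtract routes through each blocked cell (inclusion–exclusion for overlaps): − through (1,3): 10 − through (3,4): 10 + through (1,3)&(3,4): 3 → 4.
That gives 4 routes.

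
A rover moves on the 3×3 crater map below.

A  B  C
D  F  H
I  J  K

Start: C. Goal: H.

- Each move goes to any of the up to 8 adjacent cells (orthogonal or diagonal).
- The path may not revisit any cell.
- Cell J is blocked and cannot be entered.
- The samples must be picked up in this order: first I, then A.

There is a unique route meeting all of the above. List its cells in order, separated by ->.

C -> F -> I -> D -> A -> B -> H

The waypoints must appear in the order I, A, with no cell reused.
Route from C: down-left 2 to I, up 2 to A, right 1 to B, down-right 1 to H — 6 moves in all.
Check: order respected (I at step 2, A at step 4).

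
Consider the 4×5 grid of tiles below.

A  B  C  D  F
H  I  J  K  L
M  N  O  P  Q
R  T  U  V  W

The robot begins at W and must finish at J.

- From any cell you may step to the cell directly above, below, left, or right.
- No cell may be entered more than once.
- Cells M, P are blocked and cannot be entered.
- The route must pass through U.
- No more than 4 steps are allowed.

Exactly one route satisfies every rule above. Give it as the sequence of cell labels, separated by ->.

Any route must reach U and still end at J within 4 moves, so the order of the required stops is forced.
Route from W: left 2 to U, up 2 to J — 4 moves in all.
Check: all required cells visited; 4 ≤ 4 moves.

W -> V -> U -> O -> J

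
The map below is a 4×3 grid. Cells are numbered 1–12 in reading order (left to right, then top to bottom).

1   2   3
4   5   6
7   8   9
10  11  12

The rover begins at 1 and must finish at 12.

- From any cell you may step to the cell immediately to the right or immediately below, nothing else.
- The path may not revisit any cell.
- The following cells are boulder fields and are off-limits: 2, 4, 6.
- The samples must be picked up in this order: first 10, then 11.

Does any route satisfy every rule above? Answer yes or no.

Every right/down route from 1 to 10 runs into a blocked cell, so that leg cannot be completed.

no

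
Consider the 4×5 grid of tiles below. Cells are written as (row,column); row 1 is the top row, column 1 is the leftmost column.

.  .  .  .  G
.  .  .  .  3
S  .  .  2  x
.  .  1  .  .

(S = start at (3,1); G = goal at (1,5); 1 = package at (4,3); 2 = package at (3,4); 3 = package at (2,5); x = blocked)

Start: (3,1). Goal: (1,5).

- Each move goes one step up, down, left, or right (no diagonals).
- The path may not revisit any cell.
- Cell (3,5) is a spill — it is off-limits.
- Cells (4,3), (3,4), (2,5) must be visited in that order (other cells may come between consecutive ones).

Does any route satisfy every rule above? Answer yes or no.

One route that works: (3,1) → (4,1) → (4,2) → (4,3) → (3,3) → (3,4) → (2,4) → (2,5) → (1,5).

yes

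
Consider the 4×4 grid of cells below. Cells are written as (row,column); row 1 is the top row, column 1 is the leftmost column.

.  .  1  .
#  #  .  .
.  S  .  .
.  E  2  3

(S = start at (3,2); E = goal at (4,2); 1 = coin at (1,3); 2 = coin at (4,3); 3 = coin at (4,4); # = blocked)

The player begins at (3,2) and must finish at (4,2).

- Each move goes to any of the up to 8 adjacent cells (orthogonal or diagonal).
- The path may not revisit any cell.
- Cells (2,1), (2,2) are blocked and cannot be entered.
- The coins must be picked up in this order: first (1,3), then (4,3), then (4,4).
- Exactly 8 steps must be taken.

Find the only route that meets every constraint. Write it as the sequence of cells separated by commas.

(3,2), (2,3), (1,3), (2,4), (3,4), (4,3), (4,4), (3,3), (4,2)

The waypoints must appear in the order (1,3), (4,3), (4,4), with no cell reused.
Route from (3,2): up-right to (2,3), up to (1,3), down-right to (2,4), down to (3,4), down-left to (4,3), right to (4,4), up-left to (3,3), down-left to (4,2) — 8 moves in all.
Check: order respected (1 at step 2, 2 at step 5, 3 at step 6); 8 moves as required.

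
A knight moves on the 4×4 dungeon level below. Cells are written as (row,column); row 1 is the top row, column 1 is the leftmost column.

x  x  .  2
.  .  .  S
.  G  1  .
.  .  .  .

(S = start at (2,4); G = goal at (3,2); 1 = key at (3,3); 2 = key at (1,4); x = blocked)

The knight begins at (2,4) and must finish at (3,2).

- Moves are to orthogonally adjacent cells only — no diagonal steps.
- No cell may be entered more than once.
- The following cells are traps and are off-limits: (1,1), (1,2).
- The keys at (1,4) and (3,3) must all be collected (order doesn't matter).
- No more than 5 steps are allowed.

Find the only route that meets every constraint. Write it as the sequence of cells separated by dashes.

(2,4) - (1,4) - (1,3) - (2,3) - (3,3) - (3,2)

The 5-move cap with required stops at (1,4), (3,3) leaves no slack for detours.
Route from (2,4): up to (1,4), left to (1,3), 2× down (reaching (3,3)), left to (3,2) — 5 moves in all.
Check: all required cells visited; 5 ≤ 5 moves.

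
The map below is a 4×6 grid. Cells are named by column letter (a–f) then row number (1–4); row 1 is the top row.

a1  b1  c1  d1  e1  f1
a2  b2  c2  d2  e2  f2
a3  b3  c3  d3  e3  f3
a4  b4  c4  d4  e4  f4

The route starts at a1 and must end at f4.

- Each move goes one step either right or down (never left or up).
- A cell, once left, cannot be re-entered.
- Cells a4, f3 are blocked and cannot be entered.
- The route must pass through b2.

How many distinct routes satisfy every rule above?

A right/down-only route from a1 to f4 makes exactly 3 down-moves and 5 right-moves in some order.
With no other constraints that would be C(8,3) = 56 routes.
Split at b2 and multiply the segment counts (each segment already excludes blocked cells): a1→b2: 2; b2→f4: 10; product = 20.
That gives 20 routes.

20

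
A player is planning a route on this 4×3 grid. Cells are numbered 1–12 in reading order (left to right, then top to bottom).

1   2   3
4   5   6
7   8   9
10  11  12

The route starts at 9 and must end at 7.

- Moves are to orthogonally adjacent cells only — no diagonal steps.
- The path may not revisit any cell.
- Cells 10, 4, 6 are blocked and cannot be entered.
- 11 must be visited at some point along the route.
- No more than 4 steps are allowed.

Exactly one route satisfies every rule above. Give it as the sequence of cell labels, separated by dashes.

9 - 12 - 11 - 8 - 7

The 4-move cap with required stops at 11 leaves no slack for detours.
Route from 9: down 1 to 12, left 1 to 11, up 1 to 8, left 1 to 7 — 4 moves in all.
Check: all required cells visited; 4 ≤ 4 moves.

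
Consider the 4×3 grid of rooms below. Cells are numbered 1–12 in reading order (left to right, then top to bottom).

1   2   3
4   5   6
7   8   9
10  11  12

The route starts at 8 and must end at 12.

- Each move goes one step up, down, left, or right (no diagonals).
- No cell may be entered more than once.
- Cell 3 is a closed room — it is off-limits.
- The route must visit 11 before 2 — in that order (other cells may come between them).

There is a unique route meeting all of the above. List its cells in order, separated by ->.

8 -> 11 -> 10 -> 7 -> 4 -> 1 -> 2 -> 5 -> 6 -> 9 -> 12

The waypoints must appear in the order 11, 2, with no cell reused.
Route from 8: down to 11, left to 10, 3× up (reaching 1), right to 2, down to 5, right to 6, 2× down (reaching 12) — 10 moves in all.
Check: order respected (11 at step 1, 2 at step 6).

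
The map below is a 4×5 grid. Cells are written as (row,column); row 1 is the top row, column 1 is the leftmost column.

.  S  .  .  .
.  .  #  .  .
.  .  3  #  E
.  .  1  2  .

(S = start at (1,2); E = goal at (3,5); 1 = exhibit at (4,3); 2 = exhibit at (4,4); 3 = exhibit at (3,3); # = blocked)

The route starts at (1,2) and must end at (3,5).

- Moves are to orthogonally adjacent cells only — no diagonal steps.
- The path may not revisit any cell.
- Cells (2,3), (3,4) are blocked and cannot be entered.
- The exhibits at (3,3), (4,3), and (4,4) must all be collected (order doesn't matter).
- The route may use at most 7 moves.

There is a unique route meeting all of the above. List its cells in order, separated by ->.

The 7-move cap with required stops at (3,3), (4,3), (4,4) leaves no slack for detours.
Route from (1,2): down 2 to (3,2), right 1 to (3,3), down 1 to (4,3), right 2 to (4,5), up 1 to (3,5) — 7 moves in all.
Check: all required cells visited; 7 ≤ 7 moves.

(1,2) -> (2,2) -> (3,2) -> (3,3) -> (4,3) -> (4,4) -> (4,5) -> (3,5)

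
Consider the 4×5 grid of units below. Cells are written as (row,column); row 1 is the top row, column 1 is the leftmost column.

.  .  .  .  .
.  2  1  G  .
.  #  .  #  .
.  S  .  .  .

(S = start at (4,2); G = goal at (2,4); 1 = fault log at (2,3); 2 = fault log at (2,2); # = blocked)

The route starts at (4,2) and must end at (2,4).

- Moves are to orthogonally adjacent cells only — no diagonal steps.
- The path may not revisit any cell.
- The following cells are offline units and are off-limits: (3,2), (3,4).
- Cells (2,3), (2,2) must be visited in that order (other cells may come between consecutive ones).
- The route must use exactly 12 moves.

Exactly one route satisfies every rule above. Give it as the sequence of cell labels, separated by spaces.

(4,2) (4,3) (3,3) (2,3) (2,2) (2,1) (1,1) (1,2) (1,3) (1,4) (1,5) (2,5) (2,4)

The waypoints must appear in the order (2,3), (2,2), with no cell reused.
Route from (4,2): right to (4,3), 2× up (reaching (2,3)), 2× left (reaching (2,1)), up to (1,1), 4× right (reaching (1,5)), down to (2,5), left to (2,4) — 12 moves in all.
Check: order respected (1 at step 3, 2 at step 4); 12 moves as required.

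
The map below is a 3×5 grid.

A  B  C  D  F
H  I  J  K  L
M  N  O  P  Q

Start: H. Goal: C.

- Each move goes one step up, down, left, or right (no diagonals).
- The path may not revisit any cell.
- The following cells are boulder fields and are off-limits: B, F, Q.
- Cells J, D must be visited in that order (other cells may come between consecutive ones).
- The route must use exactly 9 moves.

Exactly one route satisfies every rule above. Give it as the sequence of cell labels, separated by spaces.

The waypoints must appear in the order J, D, with no cell reused.
Route from H: down to M, right to N, up to I, right to J, down to O, right to P, 2× up (reaching D), left to C — 9 moves in all.
Check: order respected (J at step 4, D at step 8); 9 moves as required.

H M N I J O P K D C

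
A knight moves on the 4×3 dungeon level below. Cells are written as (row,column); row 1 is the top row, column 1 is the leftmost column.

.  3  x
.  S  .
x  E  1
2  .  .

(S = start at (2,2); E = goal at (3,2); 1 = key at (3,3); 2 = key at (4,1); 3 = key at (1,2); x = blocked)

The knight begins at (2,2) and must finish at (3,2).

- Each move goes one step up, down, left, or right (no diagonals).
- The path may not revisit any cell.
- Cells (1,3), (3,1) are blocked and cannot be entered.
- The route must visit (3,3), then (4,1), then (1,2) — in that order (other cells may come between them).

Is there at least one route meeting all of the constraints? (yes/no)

(4,1) must be visited but has only one open neighbour ((4,2)), and it is neither the start nor the goal — the route would have to enter and leave through (4,2), re-entering it.

no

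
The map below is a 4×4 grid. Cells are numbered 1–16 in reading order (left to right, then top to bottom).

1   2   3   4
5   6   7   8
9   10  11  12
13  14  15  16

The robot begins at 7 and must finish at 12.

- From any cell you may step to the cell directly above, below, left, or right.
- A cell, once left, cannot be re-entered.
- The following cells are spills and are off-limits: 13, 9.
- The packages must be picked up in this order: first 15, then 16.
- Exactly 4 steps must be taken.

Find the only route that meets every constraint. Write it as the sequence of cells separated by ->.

The waypoints must appear in the order 15, 16, with no cell reused.
Route from 7: down 2 to 15, right 1 to 16, up 1 to 12 — 4 moves in all.
Check: order respected (15 at step 2, 16 at step 3); 4 moves as required.

7 -> 11 -> 15 -> 16 -> 12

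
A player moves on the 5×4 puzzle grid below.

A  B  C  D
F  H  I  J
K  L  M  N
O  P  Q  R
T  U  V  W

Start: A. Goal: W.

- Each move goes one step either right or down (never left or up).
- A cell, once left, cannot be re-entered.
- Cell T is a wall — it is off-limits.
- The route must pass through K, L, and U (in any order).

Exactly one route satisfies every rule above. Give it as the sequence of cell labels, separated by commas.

Moves only go right or down, so the column and row indices never decrease.
Route from A: down 2 to K, right 1 to L, down 2 to U, right 2 to W — 7 moves in all.
Check: all required cells visited.

A, F, K, L, P, U, V, W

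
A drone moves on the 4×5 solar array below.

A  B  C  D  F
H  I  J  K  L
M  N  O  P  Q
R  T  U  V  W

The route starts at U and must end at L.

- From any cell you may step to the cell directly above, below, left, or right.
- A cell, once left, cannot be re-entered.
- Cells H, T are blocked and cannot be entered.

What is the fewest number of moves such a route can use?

The Manhattan distance from U to L is |4−2| + |3−5| = 4, so at least 4 moves are needed.
A route of 4 moves achieves this: U → O → J → K → L.
Since 4 matches the lower bound, it is optimal.

4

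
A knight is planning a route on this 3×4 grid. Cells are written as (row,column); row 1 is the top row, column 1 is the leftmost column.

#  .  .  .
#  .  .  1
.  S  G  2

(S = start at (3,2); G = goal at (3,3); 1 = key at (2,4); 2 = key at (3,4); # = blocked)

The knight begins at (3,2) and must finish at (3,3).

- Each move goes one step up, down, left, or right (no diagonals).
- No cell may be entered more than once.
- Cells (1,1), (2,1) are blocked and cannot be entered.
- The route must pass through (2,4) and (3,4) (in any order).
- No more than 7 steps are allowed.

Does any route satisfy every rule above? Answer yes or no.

One route that works: (3,2) → (2,2) → (2,3) → (2,4) → (3,4) → (3,3).

yes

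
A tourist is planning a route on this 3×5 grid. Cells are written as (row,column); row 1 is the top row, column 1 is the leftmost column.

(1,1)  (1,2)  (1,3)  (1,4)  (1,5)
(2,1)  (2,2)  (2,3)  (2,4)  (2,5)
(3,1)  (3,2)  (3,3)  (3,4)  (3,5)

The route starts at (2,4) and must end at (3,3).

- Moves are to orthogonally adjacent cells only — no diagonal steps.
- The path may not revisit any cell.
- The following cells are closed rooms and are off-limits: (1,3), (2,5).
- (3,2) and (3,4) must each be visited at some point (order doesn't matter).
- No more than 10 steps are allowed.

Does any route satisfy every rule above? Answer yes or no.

no

Exhausting the options from (2,4), every branch either dead-ends against blocked cells, would have to re-enter a cell already used, runs past the 10-move limit, or reaches the goal with a constraint still unmet.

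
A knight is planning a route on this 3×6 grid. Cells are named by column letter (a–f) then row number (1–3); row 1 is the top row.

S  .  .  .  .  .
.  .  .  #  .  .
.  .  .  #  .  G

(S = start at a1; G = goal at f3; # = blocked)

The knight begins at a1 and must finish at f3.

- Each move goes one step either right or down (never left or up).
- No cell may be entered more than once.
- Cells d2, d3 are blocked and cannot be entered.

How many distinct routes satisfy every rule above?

A right/down-only route from a1 to f3 makes exactly 2 down-moves and 5 right-moves in some order.
With no other constraints that would be C(7,2) = 21 routes.
Subtract routes through each blocked cell (inclusion–exclusion for overlaps): − through d2: 12 − through d3: 10 + through d2&d3: 4 → 3.
That gives 3 routes.

3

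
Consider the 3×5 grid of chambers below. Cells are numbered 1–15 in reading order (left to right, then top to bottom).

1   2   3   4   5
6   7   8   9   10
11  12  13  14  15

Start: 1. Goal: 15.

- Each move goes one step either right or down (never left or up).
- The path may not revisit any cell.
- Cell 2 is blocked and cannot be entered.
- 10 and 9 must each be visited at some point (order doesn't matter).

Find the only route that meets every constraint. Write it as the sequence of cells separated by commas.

1, 6, 7, 8, 9, 10, 15

Moves only go right or down, so the column and row indices never decrease.
Route from 1: down to 6, 4× right (reaching 10), down to 15 — 6 moves in all.
Check: all required cells visited.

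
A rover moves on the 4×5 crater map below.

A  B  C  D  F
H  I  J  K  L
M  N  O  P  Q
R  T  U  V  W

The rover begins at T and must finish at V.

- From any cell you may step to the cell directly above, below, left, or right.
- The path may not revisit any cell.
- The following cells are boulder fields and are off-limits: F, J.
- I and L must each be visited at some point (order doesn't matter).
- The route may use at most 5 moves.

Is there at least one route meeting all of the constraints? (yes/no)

Even ignoring the no-revisit rule, getting from T to V, taking the cheapest ordering T → I → L → V needs at least 2 + 5 + 3 = 10 moves (fewest moves per leg, detouring around blocked cells), which exceeds the 5-move limit.

no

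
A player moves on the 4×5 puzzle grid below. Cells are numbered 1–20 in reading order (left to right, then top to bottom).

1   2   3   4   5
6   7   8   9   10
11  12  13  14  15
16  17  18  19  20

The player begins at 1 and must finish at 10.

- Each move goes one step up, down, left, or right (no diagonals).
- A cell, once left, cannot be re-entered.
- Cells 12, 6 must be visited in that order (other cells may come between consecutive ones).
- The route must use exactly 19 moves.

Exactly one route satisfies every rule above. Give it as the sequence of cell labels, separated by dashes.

The waypoints must appear in the order 12, 6, with no cell reused.
Route from 1: right 2 to 3, down 2 to 13, left 1 to 12, up 1 to 7, left 1 to 6, down 2 to 16, right 4 to 20, up 1 to 15, left 1 to 14, up 2 to 4, right 1 to 5, down 1 to 10 — 19 moves in all.
Check: order respected (12 at step 5, 6 at step 7); 19 moves as required.

1 - 2 - 3 - 8 - 13 - 12 - 7 - 6 - 11 - 16 - 17 - 18 - 19 - 20 - 15 - 14 - 9 - 4 - 5 - 10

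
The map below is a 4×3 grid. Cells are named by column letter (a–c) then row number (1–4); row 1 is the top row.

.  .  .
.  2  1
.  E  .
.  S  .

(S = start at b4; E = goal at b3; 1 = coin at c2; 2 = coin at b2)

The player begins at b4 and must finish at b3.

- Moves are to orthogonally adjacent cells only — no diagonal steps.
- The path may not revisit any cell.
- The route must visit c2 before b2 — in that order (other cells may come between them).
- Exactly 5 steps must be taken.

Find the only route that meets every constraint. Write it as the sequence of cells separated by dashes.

The waypoints must appear in the order c2, b2, with no cell reused.
Route from b4: right to c4, 2× up (reaching c2), left to b2, down to b3 — 5 moves in all.
Check: order respected (1 at step 3, 2 at step 4); 5 moves as required.

b4 - c4 - c3 - c2 - b2 - b3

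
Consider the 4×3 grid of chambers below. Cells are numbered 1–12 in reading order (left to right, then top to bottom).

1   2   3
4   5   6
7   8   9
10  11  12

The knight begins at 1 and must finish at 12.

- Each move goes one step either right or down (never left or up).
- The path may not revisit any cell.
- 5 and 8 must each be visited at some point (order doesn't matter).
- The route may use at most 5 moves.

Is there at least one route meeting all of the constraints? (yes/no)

yes

One route that works: 1 → 4 → 5 → 8 → 11 → 12.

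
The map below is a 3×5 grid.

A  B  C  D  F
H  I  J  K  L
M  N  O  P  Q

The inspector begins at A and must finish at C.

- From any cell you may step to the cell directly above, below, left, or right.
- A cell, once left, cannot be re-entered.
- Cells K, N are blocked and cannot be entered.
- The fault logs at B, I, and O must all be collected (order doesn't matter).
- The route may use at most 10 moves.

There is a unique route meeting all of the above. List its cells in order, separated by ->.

Any route must reach B, I, and O and still end at C within 10 moves, so the order of the required stops is forced.
Route from A: right 1 to B, down 1 to I, right 1 to J, down 1 to O, right 2 to Q, up 2 to F, left 2 to C — 10 moves in all.
Check: all required cells visited; 10 ≤ 10 moves.

A -> B -> I -> J -> O -> P -> Q -> L -> F -> D -> C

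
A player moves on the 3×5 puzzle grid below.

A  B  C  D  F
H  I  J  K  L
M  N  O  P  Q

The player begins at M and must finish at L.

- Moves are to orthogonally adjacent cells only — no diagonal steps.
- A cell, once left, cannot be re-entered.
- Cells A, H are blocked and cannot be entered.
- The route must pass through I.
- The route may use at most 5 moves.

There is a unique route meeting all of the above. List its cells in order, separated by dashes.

The budget equals the shortest possible length, so every move has to be on a shortest route through the required cells.
Route from M: right to N, up to I, 3× right (reaching L) — 5 moves in all.
Check: all required cells visited; 5 ≤ 5 moves.

M - N - I - J - K - L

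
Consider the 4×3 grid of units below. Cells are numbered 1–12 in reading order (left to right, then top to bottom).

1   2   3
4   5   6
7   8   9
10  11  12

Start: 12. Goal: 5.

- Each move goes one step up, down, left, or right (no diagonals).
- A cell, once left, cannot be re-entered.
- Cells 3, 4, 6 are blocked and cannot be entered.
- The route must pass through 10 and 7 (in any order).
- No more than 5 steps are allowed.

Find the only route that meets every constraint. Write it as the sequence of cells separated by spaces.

12 11 10 7 8 5

The budget equals the shortest possible length, so every move has to be on a shortest route through the required cells.
Route from 12: 2× left (reaching 10), up to 7, right to 8, up to 5 — 5 moves in all.
Check: all required cells visited; 5 ≤ 5 moves.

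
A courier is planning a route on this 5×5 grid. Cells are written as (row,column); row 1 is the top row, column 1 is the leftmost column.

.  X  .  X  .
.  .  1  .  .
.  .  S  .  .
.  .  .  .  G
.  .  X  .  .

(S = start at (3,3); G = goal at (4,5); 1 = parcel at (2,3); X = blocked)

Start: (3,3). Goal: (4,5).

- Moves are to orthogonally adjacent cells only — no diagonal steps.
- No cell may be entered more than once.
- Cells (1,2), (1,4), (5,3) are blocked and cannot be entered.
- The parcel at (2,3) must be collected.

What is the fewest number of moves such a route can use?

Any route passes through (2,3) somewhere between (3,3) and (4,5). Summing Manhattan distances along the two legs ((3,3) → (2,3) → (4,5)) gives a lower bound of 1 + 4 = 5 moves.
A route of 5 moves achieves this: (3,3) → (2,3) → (2,4) → (3,4) → (4,4) → (4,5).
Since 5 matches the lower bound, it is optimal.

5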